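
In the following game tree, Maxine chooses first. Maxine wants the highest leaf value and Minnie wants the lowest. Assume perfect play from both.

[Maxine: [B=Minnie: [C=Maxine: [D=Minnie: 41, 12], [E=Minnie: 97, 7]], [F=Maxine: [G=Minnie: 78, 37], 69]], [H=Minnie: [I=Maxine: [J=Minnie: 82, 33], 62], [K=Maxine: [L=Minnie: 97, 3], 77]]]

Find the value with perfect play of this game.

62

D (Minnie): min(41, 12) = 12
E (Minnie): min(97, 7) = 7
C (Maxine): max(12, 7) = 12
G (Minnie): min(78, 37) = 37
F (Maxine): max(37, 69) = 69
B (Minnie): min(12, 69) = 12
J (Minnie): min(82, 33) = 33
I (Maxine): max(33, 62) = 62
L (Minnie): min(97, 3) = 3
K (Maxine): max(3, 77) = 77
H (Minnie): min(62, 77) = 62
Root (Maxine): max(12, 62) = 62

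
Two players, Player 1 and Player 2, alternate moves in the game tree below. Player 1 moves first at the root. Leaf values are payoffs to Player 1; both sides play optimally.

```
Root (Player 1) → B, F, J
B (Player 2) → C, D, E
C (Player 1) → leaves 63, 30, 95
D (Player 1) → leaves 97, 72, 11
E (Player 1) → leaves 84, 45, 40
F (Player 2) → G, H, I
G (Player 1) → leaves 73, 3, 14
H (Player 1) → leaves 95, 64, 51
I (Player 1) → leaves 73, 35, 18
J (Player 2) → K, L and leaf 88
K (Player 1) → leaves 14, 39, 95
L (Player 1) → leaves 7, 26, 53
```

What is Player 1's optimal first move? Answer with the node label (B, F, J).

B

C (Player 1): max(63, 30, 95) = 95
D (Player 1): max(97, 72, 11) = 97
E (Player 1): max(84, 45, 40) = 84
B (Player 2): min(95, 97, 84) = 84
G (Player 1): max(73, 3, 14) = 73
H (Player 1): max(95, 64, 51) = 95
I (Player 1): max(73, 35, 18) = 73
F (Player 2): min(73, 95, 73) = 73
K (Player 1): max(14, 39, 95) = 95
L (Player 1): max(7, 26, 53) = 53
J (Player 2): min(95, 53, 88) = 53
Root (Player 1): max(84, 73, 53) = 84
Player 1 picks the child with the highest value: B (value 84).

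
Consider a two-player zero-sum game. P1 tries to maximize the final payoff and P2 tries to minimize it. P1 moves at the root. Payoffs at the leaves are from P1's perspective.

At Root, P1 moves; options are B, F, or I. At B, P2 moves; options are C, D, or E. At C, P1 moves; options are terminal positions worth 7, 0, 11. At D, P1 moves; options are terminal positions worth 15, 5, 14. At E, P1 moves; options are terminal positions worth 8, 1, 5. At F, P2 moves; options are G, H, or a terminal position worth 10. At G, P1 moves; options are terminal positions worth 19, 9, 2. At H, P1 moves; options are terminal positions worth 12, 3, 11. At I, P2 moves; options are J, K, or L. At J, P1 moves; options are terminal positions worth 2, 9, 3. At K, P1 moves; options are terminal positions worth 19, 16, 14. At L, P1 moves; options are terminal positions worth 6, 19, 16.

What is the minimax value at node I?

9

J: max(2, 9, 3) = 9
K: max(19, 16, 14) = 19
L: max(6, 19, 16) = 19
I: min(9, 19, 19) = 9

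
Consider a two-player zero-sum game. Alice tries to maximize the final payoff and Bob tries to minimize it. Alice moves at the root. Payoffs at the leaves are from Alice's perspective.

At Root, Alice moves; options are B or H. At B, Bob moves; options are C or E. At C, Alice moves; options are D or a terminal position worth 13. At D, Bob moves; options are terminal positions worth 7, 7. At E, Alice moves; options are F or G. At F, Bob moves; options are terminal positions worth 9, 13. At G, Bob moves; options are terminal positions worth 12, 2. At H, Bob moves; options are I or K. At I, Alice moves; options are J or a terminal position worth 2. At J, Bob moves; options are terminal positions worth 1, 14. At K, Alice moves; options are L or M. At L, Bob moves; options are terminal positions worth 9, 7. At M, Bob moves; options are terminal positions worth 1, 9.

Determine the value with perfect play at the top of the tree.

9

D (Bob): min(7, 7) = 7
C (Alice): max(7, 13) = 13
F (Bob): min(9, 13) = 9
G (Bob): min(12, 2) = 2
E (Alice): max(9, 2) = 9
B (Bob): min(13, 9) = 9
J (Bob): min(1, 14) = 1
I (Alice): max(1, 2) = 2
L (Bob): min(9, 7) = 7
M (Bob): min(1, 9) = 1
K (Alice): max(7, 1) = 7
H (Bob): min(2, 7) = 2
Root (Alice): max(9, 2) = 9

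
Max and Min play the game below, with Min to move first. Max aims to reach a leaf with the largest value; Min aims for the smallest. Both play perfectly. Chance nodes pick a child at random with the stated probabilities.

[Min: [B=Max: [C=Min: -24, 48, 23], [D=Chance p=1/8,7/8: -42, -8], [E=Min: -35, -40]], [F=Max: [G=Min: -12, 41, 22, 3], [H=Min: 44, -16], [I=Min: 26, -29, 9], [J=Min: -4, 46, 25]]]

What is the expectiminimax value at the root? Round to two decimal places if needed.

-12.25

C (Min): min(-24, 48, 23) = -24
D (Chance): 1/8·-42 + 7/8·-8 = -12.25
E (Min): min(-35, -40) = -40
B (Max): max(-24, -12.25, -40) = -12.25
G (Min): min(-12, 41, 22, 3) = -12
H (Min): min(44, -16) = -16
I (Min): min(26, -29, 9) = -29
J (Min): min(-4, 46, 25) = -4
F (Max): max(-12, -16, -29, -4) = -4
Root (Min): min(-12.25, -4) = -12.25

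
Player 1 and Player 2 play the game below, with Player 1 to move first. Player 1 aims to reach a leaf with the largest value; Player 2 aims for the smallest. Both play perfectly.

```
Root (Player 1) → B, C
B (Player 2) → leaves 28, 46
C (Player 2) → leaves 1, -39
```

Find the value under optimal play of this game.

B (Player 2): min(28, 46) = 28
C (Player 2): min(1, -39) = -39
Root (Player 1): max(28, -39) = 28

28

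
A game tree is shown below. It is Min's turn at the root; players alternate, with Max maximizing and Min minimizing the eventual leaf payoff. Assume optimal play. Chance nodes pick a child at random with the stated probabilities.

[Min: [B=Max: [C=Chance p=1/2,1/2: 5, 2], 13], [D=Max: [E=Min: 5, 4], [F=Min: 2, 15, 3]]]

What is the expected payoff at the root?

C (Chance): 1/2·5 + 1/2·2 = 3.5
B (Max): max(3.5, 13) = 13
E (Min): min(5, 4) = 4
F (Min): min(2, 15, 3) = 2
D (Max): max(4, 2) = 4
Root (Min): min(13, 4) = 4

4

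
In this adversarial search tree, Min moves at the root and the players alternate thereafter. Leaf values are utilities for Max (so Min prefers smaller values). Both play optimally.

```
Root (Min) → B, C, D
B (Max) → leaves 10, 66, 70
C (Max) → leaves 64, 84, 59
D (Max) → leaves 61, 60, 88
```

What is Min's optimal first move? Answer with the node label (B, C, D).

B

B (Max): max(10, 66, 70) = 70
C (Max): max(64, 84, 59) = 84
D (Max): max(61, 60, 88) = 88
Root (Min): min(70, 84, 88) = 70
Min picks the child with the lowest value: B (value 70).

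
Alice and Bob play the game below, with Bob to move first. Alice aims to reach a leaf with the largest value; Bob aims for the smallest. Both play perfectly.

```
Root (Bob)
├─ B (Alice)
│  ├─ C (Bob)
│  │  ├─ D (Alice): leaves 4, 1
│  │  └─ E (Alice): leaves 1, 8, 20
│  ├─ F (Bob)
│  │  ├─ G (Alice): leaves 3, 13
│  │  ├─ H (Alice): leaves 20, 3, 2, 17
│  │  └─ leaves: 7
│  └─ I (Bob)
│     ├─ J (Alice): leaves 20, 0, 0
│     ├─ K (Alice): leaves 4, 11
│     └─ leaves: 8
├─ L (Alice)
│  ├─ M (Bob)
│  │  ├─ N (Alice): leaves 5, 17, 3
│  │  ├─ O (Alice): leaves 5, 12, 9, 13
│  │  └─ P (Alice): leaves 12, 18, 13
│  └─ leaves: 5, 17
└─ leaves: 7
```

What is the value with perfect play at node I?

J: max(20, 0, 0) = 20
K: max(4, 11) = 11
I: min(20, 11, 8) = 8

8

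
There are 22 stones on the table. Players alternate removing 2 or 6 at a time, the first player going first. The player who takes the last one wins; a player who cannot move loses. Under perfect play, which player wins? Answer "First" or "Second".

Mark each pile size as W (mover wins) or L (mover loses):
i:   0  1  2  3  4  5  6  7  8  9 10 11 12 13 14 15 16 17 18 19 20 21 22
     L  L  W  W  L  L  W  W  L  L  W  W  L  L  W  W  L  L  W  W  L  L  W
Position 22 is W, so the first player wins.

First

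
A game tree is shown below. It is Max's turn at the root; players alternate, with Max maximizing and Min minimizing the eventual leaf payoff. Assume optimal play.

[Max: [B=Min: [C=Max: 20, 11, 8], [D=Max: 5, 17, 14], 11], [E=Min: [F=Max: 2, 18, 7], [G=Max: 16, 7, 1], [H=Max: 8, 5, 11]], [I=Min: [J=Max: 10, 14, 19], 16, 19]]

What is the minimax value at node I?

16

J: max(10, 14, 19) = 19
I: min(19, 16, 19) = 16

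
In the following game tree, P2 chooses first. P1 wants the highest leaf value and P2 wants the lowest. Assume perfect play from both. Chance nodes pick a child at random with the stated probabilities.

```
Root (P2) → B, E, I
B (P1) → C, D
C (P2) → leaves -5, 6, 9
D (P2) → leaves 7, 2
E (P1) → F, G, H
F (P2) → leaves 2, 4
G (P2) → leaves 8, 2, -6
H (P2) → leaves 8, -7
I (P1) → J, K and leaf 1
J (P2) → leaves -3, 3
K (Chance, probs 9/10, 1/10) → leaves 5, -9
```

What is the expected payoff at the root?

2

C (P2): min(-5, 6, 9) = -5
D (P2): min(7, 2) = 2
B (P1): max(-5, 2) = 2
F (P2): min(2, 4) = 2
G (P2): min(8, 2, -6) = -6
H (P2): min(8, -7) = -7
E (P1): max(2, -6, -7) = 2
J (P2): min(-3, 3) = -3
K (Chance): 9/10·5 + 1/10·-9 = 3.6
I (P1): max(-3, 3.6, 1) = 3.6
Root (P2): min(2, 2, 3.6) = 2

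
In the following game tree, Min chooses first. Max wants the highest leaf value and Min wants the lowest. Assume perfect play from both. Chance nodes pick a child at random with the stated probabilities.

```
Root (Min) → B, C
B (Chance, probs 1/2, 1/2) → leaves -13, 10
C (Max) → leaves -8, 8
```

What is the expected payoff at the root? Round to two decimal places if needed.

B (Chance): 1/2·-13 + 1/2·10 = -1.5
C (Max): max(-8, 8) = 8
Root (Min): min(-1.5, 8) = -1.5

-1.5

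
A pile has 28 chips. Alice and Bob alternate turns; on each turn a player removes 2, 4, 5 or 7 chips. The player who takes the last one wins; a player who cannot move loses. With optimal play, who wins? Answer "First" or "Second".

Second

W/L table (W = player to move can force a win):
i:   0  1  2  3  4  5  6  7  8  9 10 11 12 13 14 15 16 17 18 19 20 21 22 23 24 25 26 27 28
     L  L  W  W  W  W  W  W  W  L  L  W  W  W  W  W  W  W  L  L  W  W  W  W  W  W  W  L  L
Position 28 is L, so the second player wins.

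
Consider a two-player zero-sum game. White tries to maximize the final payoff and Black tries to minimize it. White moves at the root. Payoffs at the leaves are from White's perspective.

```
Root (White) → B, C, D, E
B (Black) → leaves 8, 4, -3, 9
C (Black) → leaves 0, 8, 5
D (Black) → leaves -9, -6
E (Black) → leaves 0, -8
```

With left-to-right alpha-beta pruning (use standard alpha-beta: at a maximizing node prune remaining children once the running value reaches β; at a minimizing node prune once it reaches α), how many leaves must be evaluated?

9

B [α=-∞,β=+∞]: v=-3
C [α=-3,β=+∞]: v=0
D [α=0,β=+∞]: v=-9 after child 1 ≤ α → α-cutoff, skip 1
E [α=0,β=+∞]: v=0 after child 1 ≤ α → α-cutoff, skip 1
Root [α=-∞,β=+∞]: v=0
Leaves evaluated: 9 of 11.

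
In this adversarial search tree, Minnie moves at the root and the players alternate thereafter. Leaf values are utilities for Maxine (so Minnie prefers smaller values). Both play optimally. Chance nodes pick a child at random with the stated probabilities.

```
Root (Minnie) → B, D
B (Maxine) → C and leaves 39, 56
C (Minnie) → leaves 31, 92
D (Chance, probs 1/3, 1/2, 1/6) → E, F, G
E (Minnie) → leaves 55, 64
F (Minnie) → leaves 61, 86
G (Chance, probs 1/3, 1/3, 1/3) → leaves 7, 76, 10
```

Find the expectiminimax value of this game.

54

C (Minnie): min(31, 92) = 31
B (Maxine): max(31, 39, 56) = 56
E (Minnie): min(55, 64) = 55
F (Minnie): min(61, 86) = 61
G (Chance): 1/3·7 + 1/3·76 + 1/3·10 = 31
D (Chance): 1/3·55 + 1/2·61 + 1/6·31 = 54
Root (Minnie): min(56, 54) = 54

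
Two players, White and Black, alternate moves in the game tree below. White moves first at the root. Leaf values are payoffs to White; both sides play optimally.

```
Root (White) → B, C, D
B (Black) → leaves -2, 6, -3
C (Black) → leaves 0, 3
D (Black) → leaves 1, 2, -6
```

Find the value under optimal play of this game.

B (Black): min(-2, 6, -3) = -3
C (Black): min(0, 3) = 0
D (Black): min(1, 2, -6) = -6
Root (White): max(-3, 0, -6) = 0

0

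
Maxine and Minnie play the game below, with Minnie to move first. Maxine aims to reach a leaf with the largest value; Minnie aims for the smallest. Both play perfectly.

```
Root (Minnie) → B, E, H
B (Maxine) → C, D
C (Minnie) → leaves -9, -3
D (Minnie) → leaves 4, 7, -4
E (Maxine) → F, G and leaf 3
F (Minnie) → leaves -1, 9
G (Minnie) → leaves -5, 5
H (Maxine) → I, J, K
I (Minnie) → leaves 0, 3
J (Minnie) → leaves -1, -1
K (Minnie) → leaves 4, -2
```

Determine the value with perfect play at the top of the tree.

C (Minnie): min(-9, -3) = -9
D (Minnie): min(4, 7, -4) = -4
B (Maxine): max(-9, -4) = -4
F (Minnie): min(-1, 9) = -1
G (Minnie): min(-5, 5) = -5
E (Maxine): max(-1, -5, 3) = 3
I (Minnie): min(0, 3) = 0
J (Minnie): min(-1, -1) = -1
K (Minnie): min(4, -2) = -2
H (Maxine): max(0, -1, -2) = 0
Root (Minnie): min(-4, 3, 0) = -4

-4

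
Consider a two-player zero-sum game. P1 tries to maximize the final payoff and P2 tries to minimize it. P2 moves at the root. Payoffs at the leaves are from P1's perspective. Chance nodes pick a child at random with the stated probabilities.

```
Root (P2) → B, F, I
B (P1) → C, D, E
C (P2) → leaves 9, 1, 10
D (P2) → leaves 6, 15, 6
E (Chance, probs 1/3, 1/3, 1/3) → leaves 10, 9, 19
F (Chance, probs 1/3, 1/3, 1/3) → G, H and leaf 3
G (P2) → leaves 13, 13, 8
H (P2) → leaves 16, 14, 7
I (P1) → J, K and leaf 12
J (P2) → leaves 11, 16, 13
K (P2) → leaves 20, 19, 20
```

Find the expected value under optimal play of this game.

6

C (P2): min(9, 1, 10) = 1
D (P2): min(6, 15, 6) = 6
E (Chance): 1/3·10 + 1/3·9 + 1/3·19 = 12.67
B (P1): max(1, 6, 12.67) = 12.67
G (P2): min(13, 13, 8) = 8
H (P2): min(16, 14, 7) = 7
F (Chance): 1/3·8 + 1/3·7 + 1/3·3 = 6
J (P2): min(11, 16, 13) = 11
K (P2): min(20, 19, 20) = 19
I (P1): max(11, 19, 12) = 19
Root (P2): min(12.67, 6, 19) = 6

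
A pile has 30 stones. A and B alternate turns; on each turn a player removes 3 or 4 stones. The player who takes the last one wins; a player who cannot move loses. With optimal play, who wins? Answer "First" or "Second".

Second

Compute winning (W) and losing (L) positions by backward induction:
i:   0  1  2  3  4  5  6  7  8  9 10 11 12 13 14 15 16 17 18 19 20 21 22 23 24 25 26 27 28 29 30
     L  L  L  W  W  W  W  L  L  L  W  W  W  W  L  L  L  W  W  W  W  L  L  L  W  W  W  W  L  L  L
Position 30 is L, so the second player wins.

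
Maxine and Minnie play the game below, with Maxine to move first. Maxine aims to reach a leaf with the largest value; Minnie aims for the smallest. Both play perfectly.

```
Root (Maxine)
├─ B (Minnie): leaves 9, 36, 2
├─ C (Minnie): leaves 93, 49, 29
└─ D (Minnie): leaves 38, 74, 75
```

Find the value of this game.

38

B (Minnie): min(9, 36, 2) = 2
C (Minnie): min(93, 49, 29) = 29
D (Minnie): min(38, 74, 75) = 38
Root (Maxine): max(2, 29, 38) = 38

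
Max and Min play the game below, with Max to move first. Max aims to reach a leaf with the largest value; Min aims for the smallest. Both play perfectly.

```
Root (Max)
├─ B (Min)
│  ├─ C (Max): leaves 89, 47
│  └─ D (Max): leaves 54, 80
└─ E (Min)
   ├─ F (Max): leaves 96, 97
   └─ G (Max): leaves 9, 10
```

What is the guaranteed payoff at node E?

10

F: max(96, 97) = 97
G: max(9, 10) = 10
E: min(97, 10) = 10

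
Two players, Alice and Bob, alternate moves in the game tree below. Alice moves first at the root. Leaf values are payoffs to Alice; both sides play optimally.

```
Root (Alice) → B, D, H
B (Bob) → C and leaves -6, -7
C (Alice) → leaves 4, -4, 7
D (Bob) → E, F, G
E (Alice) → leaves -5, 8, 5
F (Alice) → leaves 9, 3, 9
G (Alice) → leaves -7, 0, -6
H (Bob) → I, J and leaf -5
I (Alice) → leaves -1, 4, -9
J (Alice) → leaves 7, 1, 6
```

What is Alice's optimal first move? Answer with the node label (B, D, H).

D

C (Alice): max(4, -4, 7) = 7
B (Bob): min(7, -6, -7) = -7
E (Alice): max(-5, 8, 5) = 8
F (Alice): max(9, 3, 9) = 9
G (Alice): max(-7, 0, -6) = 0
D (Bob): min(8, 9, 0) = 0
I (Alice): max(-1, 4, -9) = 4
J (Alice): max(7, 1, 6) = 7
H (Bob): min(4, 7, -5) = -5
Root (Alice): max(-7, 0, -5) = 0
Alice picks the child with the highest value: D (value 0).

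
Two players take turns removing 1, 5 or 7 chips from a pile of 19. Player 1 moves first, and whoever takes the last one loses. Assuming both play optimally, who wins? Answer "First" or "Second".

Second

Positions where the player to move wins (W) vs loses (L):
i:   0  1  2  3  4  5  6  7  8  9 10 11 12 13 14 15 16 17 18 19
     W  L  W  L  W  L  W  L  W  L  W  L  W  L  W  L  W  L  W  L
Position 19 is L, so the second player wins.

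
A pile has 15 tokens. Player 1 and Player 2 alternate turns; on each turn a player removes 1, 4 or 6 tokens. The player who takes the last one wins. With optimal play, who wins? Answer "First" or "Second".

i:   0  1  2  3  4  5  6  7  8  9 10 11 12 13 14 15
     L  W  L  W  W  L  W  L  W  W  L  W  L  W  W  L
Position 15 is L, so the second player wins.

Second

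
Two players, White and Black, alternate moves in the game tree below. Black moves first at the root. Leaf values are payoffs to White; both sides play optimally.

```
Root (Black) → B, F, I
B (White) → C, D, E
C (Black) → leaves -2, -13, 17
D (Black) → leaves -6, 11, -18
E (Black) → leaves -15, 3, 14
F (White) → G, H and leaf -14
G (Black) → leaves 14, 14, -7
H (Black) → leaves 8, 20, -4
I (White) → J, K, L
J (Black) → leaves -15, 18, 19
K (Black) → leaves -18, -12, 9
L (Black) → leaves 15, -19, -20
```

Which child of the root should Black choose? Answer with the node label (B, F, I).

I

C (Black): min(-2, -13, 17) = -13
D (Black): min(-6, 11, -18) = -18
E (Black): min(-15, 3, 14) = -15
B (White): max(-13, -18, -15) = -13
G (Black): min(14, 14, -7) = -7
H (Black): min(8, 20, -4) = -4
F (White): max(-7, -4, -14) = -4
J (Black): min(-15, 18, 19) = -15
K (Black): min(-18, -12, 9) = -18
L (Black): min(15, -19, -20) = -20
I (White): max(-15, -18, -20) = -15
Root (Black): min(-13, -4, -15) = -15
Black picks the child with the lowest value: I (value -15).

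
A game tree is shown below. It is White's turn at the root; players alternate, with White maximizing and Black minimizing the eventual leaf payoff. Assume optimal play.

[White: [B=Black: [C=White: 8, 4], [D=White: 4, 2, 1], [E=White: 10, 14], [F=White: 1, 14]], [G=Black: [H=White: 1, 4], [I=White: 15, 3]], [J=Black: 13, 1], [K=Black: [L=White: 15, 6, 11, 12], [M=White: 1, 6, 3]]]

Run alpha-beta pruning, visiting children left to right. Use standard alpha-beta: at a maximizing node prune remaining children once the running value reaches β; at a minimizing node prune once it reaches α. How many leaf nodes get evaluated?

19

C [α=-∞,β=+∞]: v=8
D [α=-∞,β=8]: v=4
E [α=-∞,β=4]: v=10 after child 1 ≥ β → β-cutoff, skip 1
F [α=-∞,β=4]: v=14
B [α=-∞,β=+∞]: v=4
H [α=4,β=+∞]: v=4
G [α=4,β=+∞]: v=4 after child 1 ≤ α → α-cutoff, skip 1
J [α=4,β=+∞]: v=1
L [α=4,β=+∞]: v=15
M [α=4,β=15]: v=6
K [α=4,β=+∞]: v=6
Root [α=-∞,β=+∞]: v=6
Leaves evaluated: 19 of 22.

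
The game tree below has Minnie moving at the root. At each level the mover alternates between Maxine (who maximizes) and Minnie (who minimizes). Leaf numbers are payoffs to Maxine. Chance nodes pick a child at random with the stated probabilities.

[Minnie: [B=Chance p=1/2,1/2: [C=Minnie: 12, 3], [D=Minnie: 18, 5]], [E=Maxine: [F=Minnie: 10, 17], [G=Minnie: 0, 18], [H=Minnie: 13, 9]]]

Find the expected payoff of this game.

C (Minnie): min(12, 3) = 3
D (Minnie): min(18, 5) = 5
B (Chance): 1/2·3 + 1/2·5 = 4
F (Minnie): min(10, 17) = 10
G (Minnie): min(0, 18) = 0
H (Minnie): min(13, 9) = 9
E (Maxine): max(10, 0, 9) = 10
Root (Minnie): min(4, 10) = 4

4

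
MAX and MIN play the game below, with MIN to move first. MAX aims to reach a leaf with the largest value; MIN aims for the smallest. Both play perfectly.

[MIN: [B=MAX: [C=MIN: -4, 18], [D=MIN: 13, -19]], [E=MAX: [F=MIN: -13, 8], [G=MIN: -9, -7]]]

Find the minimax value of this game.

C (MIN): min(-4, 18) = -4
D (MIN): min(13, -19) = -19
B (MAX): max(-4, -19) = -4
F (MIN): min(-13, 8) = -13
G (MIN): min(-9, -7) = -9
E (MAX): max(-13, -9) = -9
Root (MIN): min(-4, -9) = -9

-9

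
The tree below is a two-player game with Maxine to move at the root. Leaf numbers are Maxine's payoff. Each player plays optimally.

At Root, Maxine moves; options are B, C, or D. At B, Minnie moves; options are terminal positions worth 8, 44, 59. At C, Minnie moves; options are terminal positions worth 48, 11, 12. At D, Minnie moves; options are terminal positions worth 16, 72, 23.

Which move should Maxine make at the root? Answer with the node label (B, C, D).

D

B (Minnie): min(8, 44, 59) = 8
C (Minnie): min(48, 11, 12) = 11
D (Minnie): min(16, 72, 23) = 16
Root (Maxine): max(8, 11, 16) = 16
Maxine picks the child with the highest value: D (value 16).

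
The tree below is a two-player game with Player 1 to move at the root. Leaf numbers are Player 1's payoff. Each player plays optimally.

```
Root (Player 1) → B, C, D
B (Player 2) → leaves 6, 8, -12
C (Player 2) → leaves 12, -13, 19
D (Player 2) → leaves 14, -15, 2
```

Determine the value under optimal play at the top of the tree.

B (Player 2): min(6, 8, -12) = -12
C (Player 2): min(12, -13, 19) = -13
D (Player 2): min(14, -15, 2) = -15
Root (Player 1): max(-12, -13, -15) = -12

-12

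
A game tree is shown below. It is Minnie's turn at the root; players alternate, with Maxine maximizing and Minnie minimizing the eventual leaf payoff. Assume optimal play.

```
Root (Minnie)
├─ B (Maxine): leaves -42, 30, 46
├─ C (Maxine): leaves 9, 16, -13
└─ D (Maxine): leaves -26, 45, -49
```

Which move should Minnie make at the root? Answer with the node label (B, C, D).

B (Maxine): max(-42, 30, 46) = 46
C (Maxine): max(9, 16, -13) = 16
D (Maxine): max(-26, 45, -49) = 45
Root (Minnie): min(46, 16, 45) = 16
Minnie picks the child with the lowest value: C (value 16).

C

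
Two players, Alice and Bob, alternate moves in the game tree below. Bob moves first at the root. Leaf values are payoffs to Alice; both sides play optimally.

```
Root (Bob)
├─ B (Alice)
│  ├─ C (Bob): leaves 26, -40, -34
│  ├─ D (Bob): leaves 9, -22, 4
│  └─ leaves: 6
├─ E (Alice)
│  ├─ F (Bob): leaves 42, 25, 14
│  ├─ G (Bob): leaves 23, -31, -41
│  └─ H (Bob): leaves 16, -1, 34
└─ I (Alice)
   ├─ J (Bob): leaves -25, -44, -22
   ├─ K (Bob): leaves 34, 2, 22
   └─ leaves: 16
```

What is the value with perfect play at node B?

6

C: min(26, -40, -34) = -40
D: min(9, -22, 4) = -22
B: max(-40, -22, 6) = 6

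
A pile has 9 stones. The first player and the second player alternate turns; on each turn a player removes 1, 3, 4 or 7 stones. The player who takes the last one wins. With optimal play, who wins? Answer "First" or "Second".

i:   0  1  2  3  4  5  6  7  8  9
     L  W  L  W  W  W  W  W  L  W
Position 9 is W, so the first player wins.

First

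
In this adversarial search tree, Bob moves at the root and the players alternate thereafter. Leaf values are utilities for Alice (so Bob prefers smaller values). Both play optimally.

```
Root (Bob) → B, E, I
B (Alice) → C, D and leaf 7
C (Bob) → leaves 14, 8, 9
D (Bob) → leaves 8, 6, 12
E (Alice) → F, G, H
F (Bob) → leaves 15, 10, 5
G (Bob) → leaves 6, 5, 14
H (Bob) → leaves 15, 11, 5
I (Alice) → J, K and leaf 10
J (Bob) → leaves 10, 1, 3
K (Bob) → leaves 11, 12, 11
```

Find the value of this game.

5

C (Bob): min(14, 8, 9) = 8
D (Bob): min(8, 6, 12) = 6
B (Alice): max(8, 6, 7) = 8
F (Bob): min(15, 10, 5) = 5
G (Bob): min(6, 5, 14) = 5
H (Bob): min(15, 11, 5) = 5
E (Alice): max(5, 5, 5) = 5
J (Bob): min(10, 1, 3) = 1
K (Bob): min(11, 12, 11) = 11
I (Alice): max(1, 11, 10) = 11
Root (Bob): min(8, 5, 11) = 5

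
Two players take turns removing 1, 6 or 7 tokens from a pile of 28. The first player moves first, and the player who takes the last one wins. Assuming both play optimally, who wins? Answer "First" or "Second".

Mark each pile size as W (mover wins) or L (mover loses):
i:   0  1  2  3  4  5  6  7  8  9 10 11 12 13 14 15 16 17 18 19 20 21 22 23 24 25 26 27 28
     L  W  L  W  L  W  W  W  W  W  W  W  L  W  L  W  L  W  W  W  W  W  W  W  L  W  L  W  L
Position 28 is L, so the second player wins.

Second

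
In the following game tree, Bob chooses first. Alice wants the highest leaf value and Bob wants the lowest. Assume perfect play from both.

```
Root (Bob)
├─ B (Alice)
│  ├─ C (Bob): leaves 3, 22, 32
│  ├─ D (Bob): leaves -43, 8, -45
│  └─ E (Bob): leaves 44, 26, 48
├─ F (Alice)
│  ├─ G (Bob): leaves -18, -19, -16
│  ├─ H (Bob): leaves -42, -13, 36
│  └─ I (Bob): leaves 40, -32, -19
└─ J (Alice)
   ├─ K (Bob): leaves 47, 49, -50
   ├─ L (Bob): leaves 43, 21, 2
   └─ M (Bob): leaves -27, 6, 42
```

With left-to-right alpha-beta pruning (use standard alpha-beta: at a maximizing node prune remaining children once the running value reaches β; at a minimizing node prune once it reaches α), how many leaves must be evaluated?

19

C [α=-∞,β=+∞]: v=3
D [α=3,β=+∞]: v=-43 after child 1 ≤ α → α-cutoff, skip 2
E [α=3,β=+∞]: v=26
B [α=-∞,β=+∞]: v=26
G [α=-∞,β=26]: v=-19
H [α=-19,β=26]: v=-42 after child 1 ≤ α → α-cutoff, skip 2
I [α=-19,β=26]: v=-32 after child 2 ≤ α → α-cutoff, skip 1
F [α=-∞,β=26]: v=-19
K [α=-∞,β=-19]: v=-50
L [α=-50,β=-19]: v=2
J [α=-∞,β=-19]: v=2 after child 2 ≥ β → β-cutoff, skip 1
Root [α=-∞,β=+∞]: v=-19
Leaves evaluated: 19 of 27.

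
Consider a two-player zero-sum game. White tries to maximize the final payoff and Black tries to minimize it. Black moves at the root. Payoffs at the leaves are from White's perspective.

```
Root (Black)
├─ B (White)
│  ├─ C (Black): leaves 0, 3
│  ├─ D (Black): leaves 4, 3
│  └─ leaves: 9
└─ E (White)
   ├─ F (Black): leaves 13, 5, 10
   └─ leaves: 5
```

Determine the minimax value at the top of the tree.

5

C (Black): min(0, 3) = 0
D (Black): min(4, 3) = 3
B (White): max(0, 3, 9) = 9
F (Black): min(13, 5, 10) = 5
E (White): max(5, 5) = 5
Root (Black): min(9, 5) = 5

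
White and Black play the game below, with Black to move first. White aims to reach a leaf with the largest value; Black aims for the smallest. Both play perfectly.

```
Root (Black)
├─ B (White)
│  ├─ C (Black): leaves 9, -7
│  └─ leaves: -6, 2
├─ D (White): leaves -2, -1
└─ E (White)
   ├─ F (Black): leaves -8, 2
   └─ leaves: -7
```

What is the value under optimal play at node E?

F: min(-8, 2) = -8
E: max(-8, -7) = -7

-7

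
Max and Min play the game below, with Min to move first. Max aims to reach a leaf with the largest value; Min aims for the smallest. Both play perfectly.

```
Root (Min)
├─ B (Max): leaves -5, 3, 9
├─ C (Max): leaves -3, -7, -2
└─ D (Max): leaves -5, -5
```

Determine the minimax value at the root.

-5

B (Max): max(-5, 3, 9) = 9
C (Max): max(-3, -7, -2) = -2
D (Max): max(-5, -5) = -5
Root (Min): min(9, -2, -5) = -5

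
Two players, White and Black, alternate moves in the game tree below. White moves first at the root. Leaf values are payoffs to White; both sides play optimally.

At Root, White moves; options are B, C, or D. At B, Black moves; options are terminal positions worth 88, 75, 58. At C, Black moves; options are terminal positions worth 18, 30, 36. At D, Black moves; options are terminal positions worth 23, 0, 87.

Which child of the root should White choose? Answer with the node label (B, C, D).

B

B (Black): min(88, 75, 58) = 58
C (Black): min(18, 30, 36) = 18
D (Black): min(23, 0, 87) = 0
Root (White): max(58, 18, 0) = 58
White picks the child with the highest value: B (value 58).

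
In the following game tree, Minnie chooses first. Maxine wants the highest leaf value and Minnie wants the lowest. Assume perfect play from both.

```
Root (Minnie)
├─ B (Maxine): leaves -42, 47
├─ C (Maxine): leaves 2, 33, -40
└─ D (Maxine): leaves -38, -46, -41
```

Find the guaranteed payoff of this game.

-38

B (Maxine): max(-42, 47) = 47
C (Maxine): max(2, 33, -40) = 33
D (Maxine): max(-38, -46, -41) = -38
Root (Minnie): min(47, 33, -38) = -38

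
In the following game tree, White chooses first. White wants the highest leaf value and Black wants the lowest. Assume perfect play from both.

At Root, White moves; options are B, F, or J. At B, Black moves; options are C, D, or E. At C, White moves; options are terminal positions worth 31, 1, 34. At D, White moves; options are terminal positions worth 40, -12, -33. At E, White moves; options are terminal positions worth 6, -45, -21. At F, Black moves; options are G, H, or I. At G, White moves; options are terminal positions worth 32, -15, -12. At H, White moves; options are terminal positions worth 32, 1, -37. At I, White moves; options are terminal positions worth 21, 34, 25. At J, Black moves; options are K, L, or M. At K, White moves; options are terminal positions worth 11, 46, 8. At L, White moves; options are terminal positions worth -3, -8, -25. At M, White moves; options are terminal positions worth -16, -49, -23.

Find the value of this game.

C (White): max(31, 1, 34) = 34
D (White): max(40, -12, -33) = 40
E (White): max(6, -45, -21) = 6
B (Black): min(34, 40, 6) = 6
G (White): max(32, -15, -12) = 32
H (White): max(32, 1, -37) = 32
I (White): max(21, 34, 25) = 34
F (Black): min(32, 32, 34) = 32
K (White): max(11, 46, 8) = 46
L (White): max(-3, -8, -25) = -3
M (White): max(-16, -49, -23) = -16
J (Black): min(46, -3, -16) = -16
Root (White): max(6, 32, -16) = 32

32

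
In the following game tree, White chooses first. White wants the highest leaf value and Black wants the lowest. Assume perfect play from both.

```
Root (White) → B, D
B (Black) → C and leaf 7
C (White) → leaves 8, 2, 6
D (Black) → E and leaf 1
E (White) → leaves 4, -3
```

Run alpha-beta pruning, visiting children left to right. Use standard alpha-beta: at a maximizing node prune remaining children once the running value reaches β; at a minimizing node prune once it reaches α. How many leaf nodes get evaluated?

C [α=-∞,β=+∞]: v=8
B [α=-∞,β=+∞]: v=7
E [α=7,β=+∞]: v=4
D [α=7,β=+∞]: v=4 after child 1 ≤ α → α-cutoff, skip 1
Root [α=-∞,β=+∞]: v=7
Leaves evaluated: 6 of 7.

6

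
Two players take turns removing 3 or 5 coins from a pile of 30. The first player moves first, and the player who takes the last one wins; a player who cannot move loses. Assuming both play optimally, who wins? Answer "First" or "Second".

Positions where the player to move wins (W) vs loses (L):
i:   0  1  2  3  4  5  6  7  8  9 10 11 12 13 14 15 16 17 18 19 20 21 22 23 24 25 26 27 28 29 30
     L  L  L  W  W  W  W  W  L  L  L  W  W  W  W  W  L  L  L  W  W  W  W  W  L  L  L  W  W  W  W
Position 30 is W, so the first player wins.

First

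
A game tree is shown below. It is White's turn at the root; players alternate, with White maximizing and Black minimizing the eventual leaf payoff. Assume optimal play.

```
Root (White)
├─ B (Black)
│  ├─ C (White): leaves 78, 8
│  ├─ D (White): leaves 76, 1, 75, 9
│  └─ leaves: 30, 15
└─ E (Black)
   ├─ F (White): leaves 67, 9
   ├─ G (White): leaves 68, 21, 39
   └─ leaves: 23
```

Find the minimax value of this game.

23

C (White): max(78, 8) = 78
D (White): max(76, 1, 75, 9) = 76
B (Black): min(78, 76, 30, 15) = 15
F (White): max(67, 9) = 67
G (White): max(68, 21, 39) = 68
E (Black): min(67, 68, 23) = 23
Root (White): max(15, 23) = 23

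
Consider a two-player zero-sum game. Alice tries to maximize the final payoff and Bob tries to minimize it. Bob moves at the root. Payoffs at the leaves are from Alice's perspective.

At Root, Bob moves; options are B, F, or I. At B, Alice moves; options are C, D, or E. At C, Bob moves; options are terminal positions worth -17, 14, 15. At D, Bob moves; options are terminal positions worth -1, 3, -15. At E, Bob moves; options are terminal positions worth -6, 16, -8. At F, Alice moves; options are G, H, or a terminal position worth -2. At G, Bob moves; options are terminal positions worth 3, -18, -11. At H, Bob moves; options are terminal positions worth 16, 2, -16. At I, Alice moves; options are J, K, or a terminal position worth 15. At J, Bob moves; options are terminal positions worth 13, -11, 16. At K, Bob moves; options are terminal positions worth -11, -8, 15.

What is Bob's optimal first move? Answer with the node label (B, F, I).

B

C (Bob): min(-17, 14, 15) = -17
D (Bob): min(-1, 3, -15) = -15
E (Bob): min(-6, 16, -8) = -8
B (Alice): max(-17, -15, -8) = -8
G (Bob): min(3, -18, -11) = -18
H (Bob): min(16, 2, -16) = -16
F (Alice): max(-18, -16, -2) = -2
J (Bob): min(13, -11, 16) = -11
K (Bob): min(-11, -8, 15) = -11
I (Alice): max(-11, -11, 15) = 15
Root (Bob): min(-8, -2, 15) = -8
Bob picks the child with the lowest value: B (value -8).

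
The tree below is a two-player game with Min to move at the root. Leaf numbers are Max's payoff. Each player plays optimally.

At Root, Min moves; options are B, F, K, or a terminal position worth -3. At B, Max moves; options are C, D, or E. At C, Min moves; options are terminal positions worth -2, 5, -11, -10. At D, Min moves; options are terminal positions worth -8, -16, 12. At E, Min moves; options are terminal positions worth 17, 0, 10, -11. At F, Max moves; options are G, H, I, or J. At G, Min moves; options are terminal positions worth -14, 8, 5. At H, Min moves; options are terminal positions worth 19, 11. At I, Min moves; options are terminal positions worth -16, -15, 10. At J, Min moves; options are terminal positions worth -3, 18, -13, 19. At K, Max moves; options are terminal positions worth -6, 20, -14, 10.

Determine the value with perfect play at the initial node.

-11

C (Min): min(-2, 5, -11, -10) = -11
D (Min): min(-8, -16, 12) = -16
E (Min): min(17, 0, 10, -11) = -11
B (Max): max(-11, -16, -11) = -11
G (Min): min(-14, 8, 5) = -14
H (Min): min(19, 11) = 11
I (Min): min(-16, -15, 10) = -16
J (Min): min(-3, 18, -13, 19) = -13
F (Max): max(-14, 11, -16, -13) = 11
K (Max): max(-6, 20, -14, 10) = 20
Root (Min): min(-11, 11, 20, -3) = -11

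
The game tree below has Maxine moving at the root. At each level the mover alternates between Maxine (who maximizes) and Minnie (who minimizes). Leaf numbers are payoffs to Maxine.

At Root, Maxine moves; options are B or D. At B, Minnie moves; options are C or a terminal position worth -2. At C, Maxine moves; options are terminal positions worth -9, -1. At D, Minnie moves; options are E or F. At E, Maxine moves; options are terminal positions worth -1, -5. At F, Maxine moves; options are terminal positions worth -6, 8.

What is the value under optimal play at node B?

-2

C: max(-9, -1) = -1
B: min(-1, -2) = -2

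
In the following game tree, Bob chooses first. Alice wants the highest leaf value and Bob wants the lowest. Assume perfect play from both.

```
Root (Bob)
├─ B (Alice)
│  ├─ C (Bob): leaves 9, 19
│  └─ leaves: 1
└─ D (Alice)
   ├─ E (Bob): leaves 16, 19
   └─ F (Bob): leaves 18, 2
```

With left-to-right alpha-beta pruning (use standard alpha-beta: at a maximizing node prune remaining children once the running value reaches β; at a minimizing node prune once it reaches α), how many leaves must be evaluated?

C [α=-∞,β=+∞]: v=9
B [α=-∞,β=+∞]: v=9
E [α=-∞,β=9]: v=16
D [α=-∞,β=9]: v=16 after child 1 ≥ β → β-cutoff, skip 1
Root [α=-∞,β=+∞]: v=9
Leaves evaluated: 5 of 7.

5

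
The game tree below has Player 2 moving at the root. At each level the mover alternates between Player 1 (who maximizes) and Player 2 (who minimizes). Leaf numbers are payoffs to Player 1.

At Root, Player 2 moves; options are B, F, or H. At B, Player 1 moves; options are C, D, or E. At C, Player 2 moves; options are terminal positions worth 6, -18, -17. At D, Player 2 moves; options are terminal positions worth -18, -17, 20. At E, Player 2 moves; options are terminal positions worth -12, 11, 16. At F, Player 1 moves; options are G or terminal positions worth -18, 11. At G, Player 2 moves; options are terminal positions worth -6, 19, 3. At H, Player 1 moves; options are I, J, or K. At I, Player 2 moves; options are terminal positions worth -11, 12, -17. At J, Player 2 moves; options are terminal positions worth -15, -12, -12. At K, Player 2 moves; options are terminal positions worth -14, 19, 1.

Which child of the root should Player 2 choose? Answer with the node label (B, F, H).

C (Player 2): min(6, -18, -17) = -18
D (Player 2): min(-18, -17, 20) = -18
E (Player 2): min(-12, 11, 16) = -12
B (Player 1): max(-18, -18, -12) = -12
G (Player 2): min(-6, 19, 3) = -6
F (Player 1): max(-6, -18, 11) = 11
I (Player 2): min(-11, 12, -17) = -17
J (Player 2): min(-15, -12, -12) = -15
K (Player 2): min(-14, 19, 1) = -14
H (Player 1): max(-17, -15, -14) = -14
Root (Player 2): min(-12, 11, -14) = -14
Player 2 picks the child with the lowest value: H (value -14).

H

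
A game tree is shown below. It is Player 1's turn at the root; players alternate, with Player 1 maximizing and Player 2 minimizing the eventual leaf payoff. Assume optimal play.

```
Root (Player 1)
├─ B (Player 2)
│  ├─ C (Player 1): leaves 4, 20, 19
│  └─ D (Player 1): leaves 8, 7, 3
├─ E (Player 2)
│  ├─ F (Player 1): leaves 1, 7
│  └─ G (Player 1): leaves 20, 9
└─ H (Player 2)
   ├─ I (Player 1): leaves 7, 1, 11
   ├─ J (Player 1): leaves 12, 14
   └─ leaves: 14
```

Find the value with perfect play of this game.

11

C (Player 1): max(4, 20, 19) = 20
D (Player 1): max(8, 7, 3) = 8
B (Player 2): min(20, 8) = 8
F (Player 1): max(1, 7) = 7
G (Player 1): max(20, 9) = 20
E (Player 2): min(7, 20) = 7
I (Player 1): max(7, 1, 11) = 11
J (Player 1): max(12, 14) = 14
H (Player 2): min(11, 14, 14) = 11
Root (Player 1): max(8, 7, 11) = 11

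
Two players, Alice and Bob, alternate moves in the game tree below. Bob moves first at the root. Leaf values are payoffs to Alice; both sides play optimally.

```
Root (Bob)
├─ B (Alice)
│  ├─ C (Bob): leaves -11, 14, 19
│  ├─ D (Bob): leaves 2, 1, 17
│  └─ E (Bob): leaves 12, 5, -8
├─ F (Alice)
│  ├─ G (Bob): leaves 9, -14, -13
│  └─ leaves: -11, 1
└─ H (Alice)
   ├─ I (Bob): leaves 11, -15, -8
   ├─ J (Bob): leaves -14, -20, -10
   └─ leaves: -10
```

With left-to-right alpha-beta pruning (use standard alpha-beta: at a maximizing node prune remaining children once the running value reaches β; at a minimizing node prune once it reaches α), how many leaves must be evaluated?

20

C [α=-∞,β=+∞]: v=-11
D [α=-11,β=+∞]: v=1
E [α=1,β=+∞]: v=-8
B [α=-∞,β=+∞]: v=1
G [α=-∞,β=1]: v=-14
F [α=-∞,β=1]: v=1
I [α=-∞,β=1]: v=-15
J [α=-15,β=1]: v=-20 after child 2 ≤ α → α-cutoff, skip 1
H [α=-∞,β=1]: v=-10
Root [α=-∞,β=+∞]: v=-10
Leaves evaluated: 20 of 21.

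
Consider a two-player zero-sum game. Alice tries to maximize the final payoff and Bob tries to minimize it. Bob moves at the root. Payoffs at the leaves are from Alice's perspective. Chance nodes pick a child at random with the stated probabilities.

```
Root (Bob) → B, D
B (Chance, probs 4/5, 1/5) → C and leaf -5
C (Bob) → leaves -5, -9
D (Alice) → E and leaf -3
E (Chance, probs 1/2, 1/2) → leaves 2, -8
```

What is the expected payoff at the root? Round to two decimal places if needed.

C (Bob): min(-5, -9) = -9
B (Chance): 4/5·-9 + 1/5·-5 = -8.2
E (Chance): 1/2·2 + 1/2·-8 = -3
D (Alice): max(-3, -3) = -3
Root (Bob): min(-8.2, -3) = -8.2

-8.2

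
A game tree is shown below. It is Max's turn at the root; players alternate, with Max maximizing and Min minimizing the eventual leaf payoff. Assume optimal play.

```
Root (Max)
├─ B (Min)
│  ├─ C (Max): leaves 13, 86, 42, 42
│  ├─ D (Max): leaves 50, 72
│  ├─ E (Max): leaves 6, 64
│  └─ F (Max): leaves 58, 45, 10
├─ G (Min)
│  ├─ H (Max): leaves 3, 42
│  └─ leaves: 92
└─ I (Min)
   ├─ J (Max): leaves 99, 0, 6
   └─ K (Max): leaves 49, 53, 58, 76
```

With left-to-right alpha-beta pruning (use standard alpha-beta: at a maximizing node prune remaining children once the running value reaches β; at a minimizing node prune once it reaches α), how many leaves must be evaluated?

20

C [α=-∞,β=+∞]: v=86
D [α=-∞,β=86]: v=72
E [α=-∞,β=72]: v=64
F [α=-∞,β=64]: v=58
B [α=-∞,β=+∞]: v=58
H [α=58,β=+∞]: v=42
G [α=58,β=+∞]: v=42 after child 1 ≤ α → α-cutoff, skip 1
J [α=58,β=+∞]: v=99
K [α=58,β=99]: v=76
I [α=58,β=+∞]: v=76
Root [α=-∞,β=+∞]: v=76
Leaves evaluated: 20 of 21.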